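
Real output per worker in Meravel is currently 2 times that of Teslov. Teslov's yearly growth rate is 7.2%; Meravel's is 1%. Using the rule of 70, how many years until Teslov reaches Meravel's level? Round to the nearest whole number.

approximately 11 years

The growth-rate gap is 7.2% − 1% = 6.2 percentage points.
So the ratio between them halves every 70/6.2 ≈ 11.29 years.
A 2 times gap closes after 1 halving: 1 × 11.29 ≈ 11 years.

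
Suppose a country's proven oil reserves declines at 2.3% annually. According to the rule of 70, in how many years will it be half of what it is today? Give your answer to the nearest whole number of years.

Falling at 2.3%, it halves about every 70/2.3 = 30.43 years.

about 30 years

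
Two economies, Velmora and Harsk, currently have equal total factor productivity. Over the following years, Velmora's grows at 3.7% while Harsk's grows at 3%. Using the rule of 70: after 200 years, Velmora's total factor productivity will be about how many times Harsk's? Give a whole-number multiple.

Rate gap = 3.7% − 3% = 0.7 points.
The ratio doubles every 70/0.7 ≈ 100.00 years.
200/100.00 ≈ 2.00 doublings → ratio ≈ 2^2.00 ≈ 4.

roughly 4 times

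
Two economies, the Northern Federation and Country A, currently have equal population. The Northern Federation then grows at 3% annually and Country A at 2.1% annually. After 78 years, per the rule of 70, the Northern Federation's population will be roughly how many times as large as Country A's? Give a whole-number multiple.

approximately 2 times

Rate gap = 3% − 2.1% = 0.9 points.
The ratio doubles every 70/0.9 ≈ 77.78 years.
78/77.78 ≈ 1.00 doublings → ratio ≈ 2^1.00 ≈ 2.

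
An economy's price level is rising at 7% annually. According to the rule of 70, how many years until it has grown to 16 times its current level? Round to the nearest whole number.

Doubling time ≈ 70/7 = 10.00 years.
16 = 2^4, so 4 doublings → 40 years.

approximately 40 years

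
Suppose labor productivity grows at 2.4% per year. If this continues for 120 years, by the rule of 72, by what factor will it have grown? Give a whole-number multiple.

roughly 16 times

At 2.4% one doubling takes ≈ 30.00 years; 120 years is 4 of them, so ×16.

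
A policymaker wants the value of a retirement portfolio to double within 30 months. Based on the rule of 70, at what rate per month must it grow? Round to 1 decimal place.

70 / 30 ≈ 2.33, so about 2.3% per month.

around 2.3%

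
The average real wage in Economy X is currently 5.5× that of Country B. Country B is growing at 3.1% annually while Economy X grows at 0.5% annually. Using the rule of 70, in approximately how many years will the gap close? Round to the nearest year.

Country B gains on Economy X at 3.1% − 0.5% = 2.6 points a year.
At that relative rate the gap halves every 70/2.6 ≈ 26.92 years.
A 5.5× gap takes log₂(5.5) ≈ 2.46 halvings to close: 2.46 × 26.92 ≈ 66 years.

approximately 66 years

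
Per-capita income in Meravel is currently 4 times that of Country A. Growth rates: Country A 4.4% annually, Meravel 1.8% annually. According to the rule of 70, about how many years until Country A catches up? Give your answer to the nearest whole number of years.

around 54 years

Country A gains on Meravel at 4.4% − 1.8% = 2.6 points a year.
At that relative rate the gap halves every 70/2.6 ≈ 26.92 years.
A 4 times gap closes after 2 halvings: 2 × 26.92 ≈ 54 years.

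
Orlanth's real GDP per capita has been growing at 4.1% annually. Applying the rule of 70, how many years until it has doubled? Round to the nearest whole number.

Doubling time ≈ 70 / 4.1 = 17.07 years.

approximately 17 years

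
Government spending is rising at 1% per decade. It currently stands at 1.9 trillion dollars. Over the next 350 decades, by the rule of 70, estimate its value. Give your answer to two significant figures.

It doubles every 70/1 ≈ 70.00 decades, so 350 decades is 5.00 doublings.
2^5.00 ≈ 32.00; 1.9 × 32.00 ≈ 61 trillion dollars.

61 trillion dollars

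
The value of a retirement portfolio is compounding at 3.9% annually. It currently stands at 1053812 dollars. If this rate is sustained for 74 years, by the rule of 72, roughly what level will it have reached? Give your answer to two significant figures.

≈ 17000000 dollars

Doubling time ≈ 72/3.9 = 18.46 years.
74 years is 74/18.46 ≈ 4.01 doublings, a factor of 2^4.01 ≈ 16.11.
1053812 × 16.11 ≈ 17000000 dollars.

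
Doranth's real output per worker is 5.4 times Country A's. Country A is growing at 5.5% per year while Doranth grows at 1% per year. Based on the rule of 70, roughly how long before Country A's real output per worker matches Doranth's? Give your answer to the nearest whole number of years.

The growth-rate gap is 5.5% − 1% = 4.5 percentage points.
So the ratio between them halves every 70/4.5 ≈ 15.56 years.
A 5.4 times gap takes log₂(5.4) ≈ 2.43 halvings to close: 2.43 × 15.56 ≈ 38 years.

38 years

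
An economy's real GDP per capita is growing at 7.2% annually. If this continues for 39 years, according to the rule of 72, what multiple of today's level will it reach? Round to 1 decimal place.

roughly 14.9 times

Doubles every ≈ 10.00 years (72/7.2).
39 years is 3.90 doublings; 2^3.90 ≈ 14.9×.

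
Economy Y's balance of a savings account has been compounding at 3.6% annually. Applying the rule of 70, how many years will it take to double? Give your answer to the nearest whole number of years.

70/3.6 ≈ 19.44, so it doubles roughly every 19 years.

roughly 19 years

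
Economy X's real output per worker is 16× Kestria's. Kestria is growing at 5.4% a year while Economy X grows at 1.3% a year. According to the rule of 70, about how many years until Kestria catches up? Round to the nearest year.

approximately 68 years

Kestria gains on Economy X at 5.4% − 1.3% = 4.1 points a year.
At that relative rate the gap halves every 70/4.1 ≈ 17.07 years.
A 16× gap closes after 4 halvings: 4 × 17.07 ≈ 68 years.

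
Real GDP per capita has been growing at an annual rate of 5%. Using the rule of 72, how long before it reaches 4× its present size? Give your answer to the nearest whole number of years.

Doubling time ≈ 72/5 = 14.40 years.
4× is 2 doublings, so 2 × 14.40 ≈ 29 years.

about 29 years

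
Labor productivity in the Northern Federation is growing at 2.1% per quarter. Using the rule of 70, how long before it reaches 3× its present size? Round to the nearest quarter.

53 quarters

One doubling takes 70/2.1 = 33.33 quarters.
Reaching 3× takes log₂(3) ≈ 1.58 doublings.
1.58 × 33.33 ≈ 53 quarters.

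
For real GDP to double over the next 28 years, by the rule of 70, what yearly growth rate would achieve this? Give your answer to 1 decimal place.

70 / 28 ≈ 2.50, so about 2.5% per year.

2.5% per year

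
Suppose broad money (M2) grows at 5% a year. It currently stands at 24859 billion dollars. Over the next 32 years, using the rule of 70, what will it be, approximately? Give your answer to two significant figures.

Doubling time ≈ 70/5 = 14.00 years.
32 years is 32/14.00 ≈ 2.29 doublings, a factor of 2^2.29 ≈ 4.89.
24859 × 4.89 ≈ 120000 billion dollars.

around 120000 billion dollars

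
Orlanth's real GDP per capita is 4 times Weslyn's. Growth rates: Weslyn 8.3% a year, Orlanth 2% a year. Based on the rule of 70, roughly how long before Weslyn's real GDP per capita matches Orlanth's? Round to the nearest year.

about 22 years

What matters is the difference: 6.3 pp.
Rule of 70 on the gap: the ratio halves every 70/6.3 ≈ 11.11 years.
A 4 times gap closes after 2 halvings: 2 × 11.11 ≈ 22 years.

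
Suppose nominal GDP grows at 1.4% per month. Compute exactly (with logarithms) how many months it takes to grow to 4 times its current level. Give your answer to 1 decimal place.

99.7 months

t = ln(4) / ln(1 + 0.014) = 1.3863 / 0.013903 ≈ 99.71.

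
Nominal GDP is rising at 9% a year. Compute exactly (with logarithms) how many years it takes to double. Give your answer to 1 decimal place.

8.0 years

t = ln(2) / ln(1 + 0.09) = 0.6931 / 0.086178 ≈ 8.04.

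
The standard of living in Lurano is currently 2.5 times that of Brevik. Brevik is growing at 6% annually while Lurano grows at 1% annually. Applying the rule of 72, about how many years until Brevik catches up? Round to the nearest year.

around 19 years

The growth-rate gap is 6% − 1% = 5 percentage points.
So the ratio between them halves every 72/5 ≈ 14.40 years.
A 2.5 times gap takes log₂(2.5) ≈ 1.32 halvings to close: 1.32 × 14.40 ≈ 19 years.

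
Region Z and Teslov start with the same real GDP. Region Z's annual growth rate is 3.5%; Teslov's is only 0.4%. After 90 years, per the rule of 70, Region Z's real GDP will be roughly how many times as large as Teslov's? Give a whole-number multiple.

Region Z pulls ahead at 3.1 pp per year, so the ratio doubles every 70/3.1 ≈ 22.58 years.
In 90 years that's 3.99 doublings: 2^3.99 ≈ 16.

16 times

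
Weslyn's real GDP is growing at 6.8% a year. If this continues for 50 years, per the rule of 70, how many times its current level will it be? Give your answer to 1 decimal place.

roughly 29.0 times

Doubles every ≈ 10.29 years (70/6.8).
50 years is 4.86 doublings; 2^4.86 ≈ 29.0×.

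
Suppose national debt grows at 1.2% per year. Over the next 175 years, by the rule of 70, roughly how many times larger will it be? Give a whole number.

≈ 8 times

At 1.2% one doubling takes ≈ 58.33 years; 175 years is 3 of them, so ×8.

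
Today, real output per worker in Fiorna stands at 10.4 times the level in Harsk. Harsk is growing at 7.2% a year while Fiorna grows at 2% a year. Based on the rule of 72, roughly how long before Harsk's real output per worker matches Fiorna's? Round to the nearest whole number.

The growth-rate gap is 7.2% − 2% = 5.2 percentage points.
So the ratio between them halves every 72/5.2 ≈ 13.85 years.
A 10.4 times gap takes log₂(10.4) ≈ 3.38 halvings to close: 3.38 × 13.85 ≈ 47 years.

around 47 years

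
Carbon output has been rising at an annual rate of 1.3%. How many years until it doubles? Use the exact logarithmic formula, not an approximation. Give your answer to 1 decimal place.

53.7 years

t = ln(2) / ln(1 + 0.013) = 0.6931 / 0.012916 ≈ 53.66.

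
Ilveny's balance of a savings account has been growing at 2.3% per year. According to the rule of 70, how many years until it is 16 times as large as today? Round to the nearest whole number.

Doubling time ≈ 70/2.3 = 30.43 years.
16 = 2^4, so 4 doublings → 122 years.

approximately 122 years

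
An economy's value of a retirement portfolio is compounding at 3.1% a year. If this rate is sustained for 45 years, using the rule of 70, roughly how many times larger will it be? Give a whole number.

70/3.1 ≈ 22.58 years per doubling.
45 years fits 2 doublings: 2^2 = 4.

≈ 4 times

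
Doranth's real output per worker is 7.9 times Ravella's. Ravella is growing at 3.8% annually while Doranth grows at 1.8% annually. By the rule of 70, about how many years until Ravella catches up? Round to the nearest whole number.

What matters is the difference: 2 pp.
Rule of 70 on the gap: the ratio halves every 70/2 ≈ 35.00 years.
A 7.9 times gap takes log₂(7.9) ≈ 2.98 halvings to close: 2.98 × 35.00 ≈ 104 years.

about 104 years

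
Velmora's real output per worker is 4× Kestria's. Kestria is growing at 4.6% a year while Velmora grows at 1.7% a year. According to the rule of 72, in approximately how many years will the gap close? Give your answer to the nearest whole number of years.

≈ 50 years

The growth-rate gap is 4.6% − 1.7% = 2.9 percentage points.
So the ratio between them halves every 72/2.9 ≈ 24.83 years.
A 4× gap closes after 2 halvings: 2 × 24.83 ≈ 50 years.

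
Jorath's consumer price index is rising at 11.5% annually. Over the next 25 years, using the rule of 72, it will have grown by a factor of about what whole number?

72/11.5 ≈ 6.26 years per doubling.
25 years fits 4 doublings: 2^4 = 16.

around 16 times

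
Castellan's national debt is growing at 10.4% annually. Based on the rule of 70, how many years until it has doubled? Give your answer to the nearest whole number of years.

Doubling time ≈ 70 / 10.4 = 6.73 years.

about 7 years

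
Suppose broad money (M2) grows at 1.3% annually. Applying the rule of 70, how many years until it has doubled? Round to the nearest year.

70/1.3 ≈ 53.85, so it doubles roughly every 54 years.

≈ 54 years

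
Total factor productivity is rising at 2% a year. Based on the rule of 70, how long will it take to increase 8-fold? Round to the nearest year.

At 2% it doubles every 70/2 ≈ 35.00 years.
8 = 2^3, so 3 doublings → 105 years.

about 105 years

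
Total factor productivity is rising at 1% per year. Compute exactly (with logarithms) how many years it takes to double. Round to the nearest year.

70 years

t = ln(2) / ln(1 + 0.01) = 0.6931 / 0.009950 ≈ 69.66.
≈ 70 years.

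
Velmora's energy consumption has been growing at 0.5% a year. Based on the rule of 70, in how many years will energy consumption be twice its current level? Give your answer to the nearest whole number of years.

70/0.5 ≈ 140.00, so it doubles roughly every 140 years.

about 140 years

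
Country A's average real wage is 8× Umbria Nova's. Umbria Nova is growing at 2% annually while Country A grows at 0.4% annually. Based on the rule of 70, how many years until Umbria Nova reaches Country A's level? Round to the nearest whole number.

What matters is the difference: 1.6 pp.
Rule of 70 on the gap: the ratio halves every 70/1.6 ≈ 43.75 years.
An 8× gap closes after 3 halvings: 3 × 43.75 ≈ 131 years.

about 131 years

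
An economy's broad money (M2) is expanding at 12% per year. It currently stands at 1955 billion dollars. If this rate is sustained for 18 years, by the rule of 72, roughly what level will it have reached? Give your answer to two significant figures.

It doubles every 72/12 ≈ 6.00 years, so 18 years is 3.00 doublings.
2^3.00 ≈ 8.00; 1955 × 8.00 ≈ 16000 billion dollars.

roughly 16000 billion dollars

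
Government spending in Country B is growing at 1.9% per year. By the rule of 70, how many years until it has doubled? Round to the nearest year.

At 1.9%, doubling takes about 70/1.9 = 36.84 years.

≈ 37 years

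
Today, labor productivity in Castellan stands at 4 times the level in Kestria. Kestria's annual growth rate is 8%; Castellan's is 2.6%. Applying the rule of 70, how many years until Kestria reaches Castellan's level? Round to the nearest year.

The growth-rate gap is 8% − 2.6% = 5.4 percentage points.
So the ratio between them halves every 70/5.4 ≈ 12.96 years.
A 4 times gap closes after 2 halvings: 2 × 12.96 ≈ 26 years.

about 26 years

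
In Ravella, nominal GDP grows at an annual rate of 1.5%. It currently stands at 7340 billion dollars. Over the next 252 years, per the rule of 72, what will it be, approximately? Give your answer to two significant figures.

around 280000 billion dollars

It doubles every 72/1.5 ≈ 48.00 years, so 252 years is 5.25 doublings.
2^5.25 ≈ 38.05; 7340 × 38.05 ≈ 280000 billion dollars.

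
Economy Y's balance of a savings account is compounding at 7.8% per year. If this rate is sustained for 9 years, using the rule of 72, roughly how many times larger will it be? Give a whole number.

about 2 times

Doubling time ≈ 72/7.8 = 9.23 years.
9/9.23 ≈ 1 doubling, so about 2^1 = 2×.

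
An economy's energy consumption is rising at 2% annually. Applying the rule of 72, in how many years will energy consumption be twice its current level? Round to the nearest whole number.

Doubling time ≈ 72 / 2 = 36.00 years.

about 36 years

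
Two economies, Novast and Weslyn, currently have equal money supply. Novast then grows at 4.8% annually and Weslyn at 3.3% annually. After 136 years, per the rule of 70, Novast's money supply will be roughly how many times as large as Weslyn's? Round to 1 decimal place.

approximately 7.5 times

Only the 1.5-point difference matters.
70/1.5 ≈ 46.67 years per doubling of the ratio; 136 years gives 2.91 doublings, so ≈ 7.5×.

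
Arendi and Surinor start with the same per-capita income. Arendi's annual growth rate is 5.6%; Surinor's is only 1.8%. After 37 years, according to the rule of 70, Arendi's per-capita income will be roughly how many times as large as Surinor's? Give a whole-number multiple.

roughly 4 times

Only the 3.8-point difference matters.
70/3.8 ≈ 18.42 years per doubling of the ratio; 37 years gives 2.01 doublings, so ≈ 4×.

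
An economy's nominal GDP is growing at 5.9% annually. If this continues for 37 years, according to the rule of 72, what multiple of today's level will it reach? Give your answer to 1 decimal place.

8.2 times

Doubling time ≈ 72/5.9 = 12.20 years.
37 years / 12.20 ≈ 3.03 doublings → factor 2^3.03 ≈ 8.2.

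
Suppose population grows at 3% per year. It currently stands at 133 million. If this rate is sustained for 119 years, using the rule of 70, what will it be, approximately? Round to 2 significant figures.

about 4600 million

Doubling time ≈ 70/3 = 23.33 years.
119 years is 119/23.33 ≈ 5.10 doublings, a factor of 2^5.10 ≈ 34.30.
133 × 34.30 ≈ 4600 million.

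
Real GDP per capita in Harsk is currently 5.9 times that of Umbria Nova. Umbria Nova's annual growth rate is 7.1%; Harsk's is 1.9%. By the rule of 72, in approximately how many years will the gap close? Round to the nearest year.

around 35 years

What matters is the difference: 5.2 pp.
Rule of 72 on the gap: the ratio halves every 72/5.2 ≈ 13.85 years.
A 5.9 times gap takes log₂(5.9) ≈ 2.56 halvings to close: 2.56 × 13.85 ≈ 35 years.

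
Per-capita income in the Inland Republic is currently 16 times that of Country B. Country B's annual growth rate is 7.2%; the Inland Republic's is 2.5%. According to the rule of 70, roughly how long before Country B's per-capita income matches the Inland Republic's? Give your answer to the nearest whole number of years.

What matters is the difference: 4.7 pp.
Rule of 70 on the gap: the ratio halves every 70/4.7 ≈ 14.89 years.
A 16 times gap closes after 4 halvings: 4 × 14.89 ≈ 60 years.

roughly 60 years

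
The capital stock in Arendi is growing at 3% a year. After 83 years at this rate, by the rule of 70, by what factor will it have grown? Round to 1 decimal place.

roughly 11.8 times

Doubles every ≈ 23.33 years (70/3).
83 years is 3.56 doublings; 2^3.56 ≈ 11.8×.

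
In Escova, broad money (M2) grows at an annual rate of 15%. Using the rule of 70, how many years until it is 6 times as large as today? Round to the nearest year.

approximately 12 years

At 15% it doubles every 70/15 ≈ 4.67 years.
6× is log₂ 6 ≈ 2.58 doublings, so ≈ 2.58 × 4.67 = 12 years.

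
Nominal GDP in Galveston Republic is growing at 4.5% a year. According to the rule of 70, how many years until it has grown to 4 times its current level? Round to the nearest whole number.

around 31 years

One doubling takes 70/4.5 = 15.56 years.
Getting to 4× needs 2 doublings: 2 × 15.56 ≈ 31 years.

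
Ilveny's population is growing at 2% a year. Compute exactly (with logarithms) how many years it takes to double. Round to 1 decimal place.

35.0 years

t = ln(2) / ln(1 + 0.02) = 0.6931 / 0.019803 ≈ 35.00.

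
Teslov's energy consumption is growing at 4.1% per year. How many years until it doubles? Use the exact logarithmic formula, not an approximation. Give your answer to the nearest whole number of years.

t = ln(2) / ln(1 + 0.041) = 0.6931 / 0.040182 ≈ 17.25.
≈ 17 years.

17 years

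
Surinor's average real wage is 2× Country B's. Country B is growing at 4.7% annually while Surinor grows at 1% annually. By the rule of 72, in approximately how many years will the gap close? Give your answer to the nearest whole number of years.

The growth-rate gap is 4.7% − 1% = 3.7 percentage points.
So the ratio between them halves every 72/3.7 ≈ 19.46 years.
A 2× gap closes after 1 halving: 1 × 19.46 ≈ 19 years.

approximately 19 years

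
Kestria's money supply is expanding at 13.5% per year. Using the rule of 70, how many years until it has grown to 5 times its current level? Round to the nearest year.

At 13.5% it doubles every 70/13.5 ≈ 5.19 years.
5× is log₂ 5 ≈ 2.32 doublings, so ≈ 2.32 × 5.19 = 12 years.

approximately 12 years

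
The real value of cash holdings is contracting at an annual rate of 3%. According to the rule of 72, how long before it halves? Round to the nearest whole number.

The rule works in reverse for decay: 72/3 ≈ 24.00 years to halve.

≈ 24 years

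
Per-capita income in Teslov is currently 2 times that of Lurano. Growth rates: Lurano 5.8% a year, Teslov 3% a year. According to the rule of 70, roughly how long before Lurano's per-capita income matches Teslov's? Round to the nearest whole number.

roughly 25 years

Lurano gains on Teslov at 5.8% − 3% = 2.8 points a year.
At that relative rate the gap halves every 70/2.8 ≈ 25.00 years.
A 2 times gap closes after 1 halving: 1 × 25.00 ≈ 25 years.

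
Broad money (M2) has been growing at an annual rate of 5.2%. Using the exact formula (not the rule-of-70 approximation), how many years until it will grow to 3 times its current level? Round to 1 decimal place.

t = ln(3) / ln(1 + 0.052) = 1.0986 / 0.050693 ≈ 21.67.

21.7 years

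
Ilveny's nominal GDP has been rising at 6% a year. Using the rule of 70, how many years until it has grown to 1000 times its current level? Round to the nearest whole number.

At 6% it doubles every 70/6 ≈ 11.67 years.
Reaching 1000× takes log₂(1000) ≈ 9.97 doublings.
9.97 × 11.67 ≈ 116 years.

116 years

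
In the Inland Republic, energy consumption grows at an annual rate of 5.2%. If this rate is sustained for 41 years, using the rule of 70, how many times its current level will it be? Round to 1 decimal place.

≈ 8.3 times

Doubles every ≈ 13.46 years (70/5.2).
41 years is 3.05 doublings; 2^3.05 ≈ 8.3×.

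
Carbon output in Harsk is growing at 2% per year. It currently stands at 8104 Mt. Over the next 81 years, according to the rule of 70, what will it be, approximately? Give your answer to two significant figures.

about 40000 Mt

Doubling time ≈ 70/2 = 35.00 years.
81 years is 81/35.00 ≈ 2.31 doublings, a factor of 2^2.31 ≈ 4.96.
8104 × 4.96 ≈ 40000 Mt.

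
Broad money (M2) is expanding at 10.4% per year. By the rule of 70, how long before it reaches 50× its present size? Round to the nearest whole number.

around 38 years

One doubling takes 70/10.4 = 6.73 years.
Reaching 50× takes log₂(50) ≈ 5.64 doublings.
5.64 × 6.73 ≈ 38 years.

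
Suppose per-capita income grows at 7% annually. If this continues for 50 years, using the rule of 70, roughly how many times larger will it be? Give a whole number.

70/7 ≈ 10.00 years per doubling.
50 years fits 5 doublings: 2^5 = 32.

roughly 32 times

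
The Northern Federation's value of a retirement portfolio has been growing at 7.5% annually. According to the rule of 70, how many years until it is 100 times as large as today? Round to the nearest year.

62 years

At 7.5% it doubles every 70/7.5 ≈ 9.33 years.
100× is log₂ 100 ≈ 6.64 doublings, so ≈ 6.64 × 9.33 = 62 years.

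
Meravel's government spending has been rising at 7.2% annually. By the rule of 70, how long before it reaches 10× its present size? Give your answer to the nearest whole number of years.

around 32 years

At 7.2% it doubles every 70/7.2 ≈ 9.72 years.
10× is log₂ 10 ≈ 3.32 doublings, so ≈ 3.32 × 9.72 = 32 years.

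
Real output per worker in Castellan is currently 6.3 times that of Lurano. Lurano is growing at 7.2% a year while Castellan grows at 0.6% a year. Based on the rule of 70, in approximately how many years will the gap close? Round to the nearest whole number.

around 28 years

The growth-rate gap is 7.2% − 0.6% = 6.6 percentage points.
So the ratio between them halves every 70/6.6 ≈ 10.61 years.
A 6.3 times gap takes log₂(6.3) ≈ 2.66 halvings to close: 2.66 × 10.61 ≈ 28 years.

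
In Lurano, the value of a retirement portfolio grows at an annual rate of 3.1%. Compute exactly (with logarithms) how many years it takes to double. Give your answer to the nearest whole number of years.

23 years

t = ln(2) / ln(1 + 0.031) = 0.6931 / 0.030529 ≈ 22.70.
≈ 23 years.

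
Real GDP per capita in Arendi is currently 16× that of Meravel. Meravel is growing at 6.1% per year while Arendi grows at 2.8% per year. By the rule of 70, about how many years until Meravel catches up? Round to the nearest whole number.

≈ 85 years

Meravel gains on Arendi at 6.1% − 2.8% = 3.3 points a year.
At that relative rate the gap halves every 70/3.3 ≈ 21.21 years.
A 16× gap closes after 4 halvings: 4 × 21.21 ≈ 85 years.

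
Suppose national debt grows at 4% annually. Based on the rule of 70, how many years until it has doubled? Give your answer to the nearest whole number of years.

about 18 years

70/4 ≈ 17.50, so it doubles roughly every 18 years.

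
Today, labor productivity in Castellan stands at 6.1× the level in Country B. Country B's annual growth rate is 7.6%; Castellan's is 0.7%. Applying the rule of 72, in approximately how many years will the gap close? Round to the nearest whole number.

approximately 27 years

What matters is the difference: 6.9 pp.
Rule of 72 on the gap: the ratio halves every 72/6.9 ≈ 10.43 years.
A 6.1× gap takes log₂(6.1) ≈ 2.61 halvings to close: 2.61 × 10.43 ≈ 27 years.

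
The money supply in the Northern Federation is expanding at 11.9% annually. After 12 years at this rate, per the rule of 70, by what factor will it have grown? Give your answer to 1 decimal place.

approximately 4.1 times

Doubling time ≈ 70/11.9 = 5.88 years.
12 years / 5.88 ≈ 2.04 doublings → factor 2^2.04 ≈ 4.1.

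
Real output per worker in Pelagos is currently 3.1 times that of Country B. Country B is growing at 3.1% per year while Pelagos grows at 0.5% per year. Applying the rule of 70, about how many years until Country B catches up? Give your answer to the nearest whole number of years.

approximately 44 years

What matters is the difference: 2.6 pp.
Rule of 70 on the gap: the ratio halves every 70/2.6 ≈ 26.92 years.
A 3.1 times gap takes log₂(3.1) ≈ 1.63 halvings to close: 1.63 × 26.92 ≈ 44 years.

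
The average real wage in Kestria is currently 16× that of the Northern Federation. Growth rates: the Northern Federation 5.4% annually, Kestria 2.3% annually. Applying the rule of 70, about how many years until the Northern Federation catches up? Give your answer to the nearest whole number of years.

What matters is the difference: 3.1 pp.
Rule of 70 on the gap: the ratio halves every 70/3.1 ≈ 22.58 years.
A 16× gap closes after 4 halvings: 4 × 22.58 ≈ 90 years.

roughly 90 years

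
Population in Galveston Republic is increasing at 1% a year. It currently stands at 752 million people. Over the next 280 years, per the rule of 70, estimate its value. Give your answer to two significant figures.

around 12000 million people

Doubling time ≈ 70/1 = 70.00 years.
280 years is 280/70.00 ≈ 4.00 doublings, a factor of 2^4.00 ≈ 16.00.
752 × 16.00 ≈ 12000 million people.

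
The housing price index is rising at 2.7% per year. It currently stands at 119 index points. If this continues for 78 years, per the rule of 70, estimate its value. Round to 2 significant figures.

about 960 index points

It doubles every 70/2.7 ≈ 25.93 years, so 78 years is 3.01 doublings.
2^3.01 ≈ 8.06; 119 × 8.06 ≈ 960 index points.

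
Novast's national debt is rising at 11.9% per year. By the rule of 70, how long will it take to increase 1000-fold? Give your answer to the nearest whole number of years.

around 59 years

One doubling takes 70/11.9 = 5.88 years.
1000× is log₂ 1000 ≈ 9.97 doublings, so ≈ 9.97 × 5.88 = 59 years.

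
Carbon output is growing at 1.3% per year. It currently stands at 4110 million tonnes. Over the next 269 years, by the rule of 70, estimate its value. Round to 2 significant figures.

Doubling time ≈ 70/1.3 = 53.85 years.
269 years is 269/53.85 ≈ 5.00 doublings, a factor of 2^5.00 ≈ 32.00.
4110 × 32.00 ≈ 130000 million tonnes.

roughly 130000 million tonnes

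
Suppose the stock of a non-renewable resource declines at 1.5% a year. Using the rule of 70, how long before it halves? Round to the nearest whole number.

approximately 47 years

Falling at 1.5%, it halves about every 70/1.5 = 46.67 years.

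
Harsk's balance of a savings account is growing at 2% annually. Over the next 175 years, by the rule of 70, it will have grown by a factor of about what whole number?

At 2% one doubling takes ≈ 35.00 years; 175 years is 5 of them, so ×32.

approximately 32 times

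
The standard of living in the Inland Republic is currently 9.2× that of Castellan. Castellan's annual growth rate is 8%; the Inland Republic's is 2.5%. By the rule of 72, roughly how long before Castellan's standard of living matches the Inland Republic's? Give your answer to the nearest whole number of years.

≈ 42 years

What matters is the difference: 5.5 pp.
Rule of 72 on the gap: the ratio halves every 72/5.5 ≈ 13.09 years.
A 9.2× gap takes log₂(9.2) ≈ 3.20 halvings to close: 3.20 × 13.09 ≈ 42 years.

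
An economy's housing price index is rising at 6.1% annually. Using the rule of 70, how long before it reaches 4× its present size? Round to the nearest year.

about 23 years

One doubling takes 70/6.1 = 11.48 years.
4× is 2 doublings, so 2 × 11.48 ≈ 23 years.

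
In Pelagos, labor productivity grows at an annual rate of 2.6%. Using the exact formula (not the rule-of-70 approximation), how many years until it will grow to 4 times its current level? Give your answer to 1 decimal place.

54.0 years

t = ln(4) / ln(1 + 0.026) = 1.3863 / 0.025668 ≈ 54.01.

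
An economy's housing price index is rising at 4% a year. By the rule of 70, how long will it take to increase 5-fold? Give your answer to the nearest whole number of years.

At 4% it doubles every 70/4 ≈ 17.50 years.
5× is log₂ 5 ≈ 2.32 doublings, so ≈ 2.32 × 17.50 = 41 years.

roughly 41 years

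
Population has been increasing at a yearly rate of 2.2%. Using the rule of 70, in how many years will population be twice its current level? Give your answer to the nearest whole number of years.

70/2.2 ≈ 31.82, so it doubles roughly every 32 years.

approximately 32 years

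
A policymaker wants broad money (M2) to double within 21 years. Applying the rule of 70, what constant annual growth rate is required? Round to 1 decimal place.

70 / 21 ≈ 3.33, so about 3.3% a year.

≈ 3.3%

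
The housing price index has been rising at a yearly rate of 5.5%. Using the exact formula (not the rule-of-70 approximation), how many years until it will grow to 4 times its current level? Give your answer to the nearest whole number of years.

26 years

t = ln(4) / ln(1 + 0.055) = 1.3863 / 0.053541 ≈ 25.89.
≈ 26 years.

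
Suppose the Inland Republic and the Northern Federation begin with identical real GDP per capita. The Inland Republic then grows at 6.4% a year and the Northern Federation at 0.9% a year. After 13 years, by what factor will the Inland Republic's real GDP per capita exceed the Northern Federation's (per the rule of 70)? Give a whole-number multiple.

roughly 2 times

Rate gap = 6.4% − 0.9% = 5.5 points.
The ratio doubles every 70/5.5 ≈ 12.73 years.
13/12.73 ≈ 1.02 doublings → ratio ≈ 2^1.02 ≈ 2.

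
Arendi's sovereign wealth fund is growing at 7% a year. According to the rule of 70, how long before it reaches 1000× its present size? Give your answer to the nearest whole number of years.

≈ 100 years

At 7% it doubles every 70/7 ≈ 10.00 years.
Reaching 1000× takes log₂(1000) ≈ 9.97 doublings.
9.97 × 10.00 ≈ 100 years.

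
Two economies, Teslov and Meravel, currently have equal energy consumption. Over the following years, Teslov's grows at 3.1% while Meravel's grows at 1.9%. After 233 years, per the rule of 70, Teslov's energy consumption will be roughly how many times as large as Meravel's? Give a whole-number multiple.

Teslov pulls ahead at 1.2 pp per year, so the ratio doubles every 70/1.2 ≈ 58.33 years.
In 233 years that's 3.99 doublings: 2^3.99 ≈ 16.

16 times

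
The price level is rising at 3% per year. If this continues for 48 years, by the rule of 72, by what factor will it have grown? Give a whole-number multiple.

Doubling time ≈ 72/3 = 24.00 years.
48/24.00 ≈ 2 doublings, so about 2^2 = 4×.

roughly 4 times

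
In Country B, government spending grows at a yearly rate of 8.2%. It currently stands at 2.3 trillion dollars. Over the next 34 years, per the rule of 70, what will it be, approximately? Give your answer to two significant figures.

approximately 36 trillion dollars

Doubling time ≈ 70/8.2 = 8.54 years.
34 years is 34/8.54 ≈ 3.98 doublings, a factor of 2^3.98 ≈ 15.78.
2.3 × 15.78 ≈ 36 trillion dollars.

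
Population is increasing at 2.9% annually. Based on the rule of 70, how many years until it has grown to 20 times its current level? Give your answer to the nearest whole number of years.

One doubling takes 70/2.9 = 24.14 years.
Reaching 20× takes log₂(20) ≈ 4.32 doublings.
4.32 × 24.14 ≈ 104 years.

≈ 104 years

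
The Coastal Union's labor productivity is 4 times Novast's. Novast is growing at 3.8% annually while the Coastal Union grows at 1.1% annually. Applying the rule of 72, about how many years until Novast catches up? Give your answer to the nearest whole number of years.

roughly 53 years

Novast gains on the Coastal Union at 3.8% − 1.1% = 2.7 points a year.
At that relative rate the gap halves every 72/2.7 ≈ 26.67 years.
A 4 times gap closes after 2 halvings: 2 × 26.67 ≈ 53 years.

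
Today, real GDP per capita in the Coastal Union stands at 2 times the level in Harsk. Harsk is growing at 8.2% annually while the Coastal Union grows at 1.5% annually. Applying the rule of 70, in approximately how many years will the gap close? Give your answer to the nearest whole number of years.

What matters is the difference: 6.7 pp.
Rule of 70 on the gap: the ratio halves every 70/6.7 ≈ 10.45 years.
A 2 times gap closes after 1 halving: 1 × 10.45 ≈ 10 years.

around 10 years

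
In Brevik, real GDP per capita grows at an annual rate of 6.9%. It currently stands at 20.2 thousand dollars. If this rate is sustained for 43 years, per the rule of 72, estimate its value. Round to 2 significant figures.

Doubling time ≈ 72/6.9 = 10.43 years.
43 years is 43/10.43 ≈ 4.12 doublings, a factor of 2^4.12 ≈ 17.39.
20.2 × 17.39 ≈ 350 thousand dollars.

≈ 350 thousand dollars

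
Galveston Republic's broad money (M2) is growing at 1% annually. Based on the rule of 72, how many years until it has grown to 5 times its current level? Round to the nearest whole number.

At 1% it doubles every 72/1 ≈ 72.00 years.
Reaching 5× takes log₂(5) ≈ 2.32 doublings.
2.32 × 72.00 ≈ 167 years.

≈ 167 years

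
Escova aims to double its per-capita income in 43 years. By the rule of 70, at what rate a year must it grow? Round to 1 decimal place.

70 / 43 ≈ 1.63, so about 1.6% a year.

1.6%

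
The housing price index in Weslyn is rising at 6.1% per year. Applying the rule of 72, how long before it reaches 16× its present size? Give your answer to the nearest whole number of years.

At 6.1% it doubles every 72/6.1 ≈ 11.80 years.
Getting to 16× needs 4 doublings: 4 × 11.80 ≈ 47 years.

approximately 47 years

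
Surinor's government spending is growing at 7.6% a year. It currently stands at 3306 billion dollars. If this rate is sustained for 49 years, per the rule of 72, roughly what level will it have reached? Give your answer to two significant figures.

Doubling time ≈ 72/7.6 = 9.47 years.
49 years is 49/9.47 ≈ 5.17 doublings, a factor of 2^5.17 ≈ 36.00.
3306 × 36.00 ≈ 120000 billion dollars.

roughly 120000 billion dollars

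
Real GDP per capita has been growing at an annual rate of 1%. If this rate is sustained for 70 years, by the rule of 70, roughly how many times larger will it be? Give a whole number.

approximately 2 times

Doubling time ≈ 70/1 = 70.00 years.
70/70.00 ≈ 1 doubling, so about 2^1 = 2×.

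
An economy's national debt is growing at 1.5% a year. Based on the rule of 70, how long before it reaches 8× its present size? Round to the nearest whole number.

Doubling time ≈ 70/1.5 = 46.67 years.
8 = 2^3, so 3 doublings → 140 years.

approximately 140 years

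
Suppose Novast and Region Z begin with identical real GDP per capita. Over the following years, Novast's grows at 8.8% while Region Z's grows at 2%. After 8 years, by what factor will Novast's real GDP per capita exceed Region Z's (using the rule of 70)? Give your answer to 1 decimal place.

Novast pulls ahead at 6.8 pp per year, so the ratio doubles every 70/6.8 ≈ 10.29 years.
In 8 years that's 0.78 doublings: 2^0.78 ≈ 1.7.

≈ 1.7 times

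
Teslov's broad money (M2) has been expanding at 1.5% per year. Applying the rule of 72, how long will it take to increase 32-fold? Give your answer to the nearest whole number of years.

about 240 years

One doubling takes 72/1.5 = 48.00 years.
Getting to 32× needs 5 doublings: 5 × 48.00 ≈ 240 years.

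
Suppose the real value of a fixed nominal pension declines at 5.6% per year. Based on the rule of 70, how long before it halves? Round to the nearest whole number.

Falling at 5.6%, it halves about every 70/5.6 = 12.50 years.

roughly 13 years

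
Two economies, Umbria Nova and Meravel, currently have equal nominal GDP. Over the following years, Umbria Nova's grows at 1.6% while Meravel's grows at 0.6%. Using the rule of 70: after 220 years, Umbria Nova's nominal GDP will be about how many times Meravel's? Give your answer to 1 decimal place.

Umbria Nova pulls ahead at 1 pp per year, so the ratio doubles every 70/1 ≈ 70.00 years.
In 220 years that's 3.14 doublings: 2^3.14 ≈ 8.8.

roughly 8.8 times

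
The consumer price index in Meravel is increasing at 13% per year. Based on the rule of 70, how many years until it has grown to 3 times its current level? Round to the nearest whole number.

around 9 years

At 13% it doubles every 70/13 ≈ 5.38 years.
Reaching 3× takes log₂(3) ≈ 1.58 doublings.
1.58 × 5.38 ≈ 9 years.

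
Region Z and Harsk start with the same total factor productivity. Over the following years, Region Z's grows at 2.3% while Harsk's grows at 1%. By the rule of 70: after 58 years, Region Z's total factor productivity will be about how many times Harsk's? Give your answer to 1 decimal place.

2.1 times

Rate gap = 2.3% − 1% = 1.3 points.
The ratio doubles every 70/1.3 ≈ 53.85 years.
58/53.85 ≈ 1.08 doublings → ratio ≈ 2^1.08 ≈ 2.1.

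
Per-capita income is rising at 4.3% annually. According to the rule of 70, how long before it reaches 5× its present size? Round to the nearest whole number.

One doubling takes 70/4.3 = 16.28 years.
5× is log₂ 5 ≈ 2.32 doublings, so ≈ 2.32 × 16.28 = 38 years.

roughly 38 years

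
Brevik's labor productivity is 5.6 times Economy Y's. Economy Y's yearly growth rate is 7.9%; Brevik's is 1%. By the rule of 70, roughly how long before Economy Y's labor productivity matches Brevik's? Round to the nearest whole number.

The growth-rate gap is 7.9% − 1% = 6.9 percentage points.
So the ratio between them halves every 70/6.9 ≈ 10.14 years.
A 5.6 times gap takes log₂(5.6) ≈ 2.49 halvings to close: 2.49 × 10.14 ≈ 25 years.

approximately 25 years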